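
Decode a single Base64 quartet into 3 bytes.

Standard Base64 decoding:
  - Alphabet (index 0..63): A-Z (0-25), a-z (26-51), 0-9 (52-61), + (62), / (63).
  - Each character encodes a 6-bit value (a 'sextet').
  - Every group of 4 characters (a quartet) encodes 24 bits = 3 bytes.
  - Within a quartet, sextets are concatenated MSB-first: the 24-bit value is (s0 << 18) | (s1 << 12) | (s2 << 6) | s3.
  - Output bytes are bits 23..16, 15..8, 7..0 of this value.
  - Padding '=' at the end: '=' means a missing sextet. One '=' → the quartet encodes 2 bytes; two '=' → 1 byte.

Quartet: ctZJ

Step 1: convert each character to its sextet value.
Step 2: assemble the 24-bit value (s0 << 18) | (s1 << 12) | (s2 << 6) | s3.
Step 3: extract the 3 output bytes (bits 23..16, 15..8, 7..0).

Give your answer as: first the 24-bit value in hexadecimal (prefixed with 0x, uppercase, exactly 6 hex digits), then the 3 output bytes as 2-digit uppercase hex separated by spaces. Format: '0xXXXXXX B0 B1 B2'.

Answer: 0x72D649 72 D6 49

Derivation:
Sextets: c=28, t=45, Z=25, J=9
24-bit: (28<<18) | (45<<12) | (25<<6) | 9
      = 0x700000 | 0x02D000 | 0x000640 | 0x000009
      = 0x72D649
Bytes: (v>>16)&0xFF=72, (v>>8)&0xFF=D6, v&0xFF=49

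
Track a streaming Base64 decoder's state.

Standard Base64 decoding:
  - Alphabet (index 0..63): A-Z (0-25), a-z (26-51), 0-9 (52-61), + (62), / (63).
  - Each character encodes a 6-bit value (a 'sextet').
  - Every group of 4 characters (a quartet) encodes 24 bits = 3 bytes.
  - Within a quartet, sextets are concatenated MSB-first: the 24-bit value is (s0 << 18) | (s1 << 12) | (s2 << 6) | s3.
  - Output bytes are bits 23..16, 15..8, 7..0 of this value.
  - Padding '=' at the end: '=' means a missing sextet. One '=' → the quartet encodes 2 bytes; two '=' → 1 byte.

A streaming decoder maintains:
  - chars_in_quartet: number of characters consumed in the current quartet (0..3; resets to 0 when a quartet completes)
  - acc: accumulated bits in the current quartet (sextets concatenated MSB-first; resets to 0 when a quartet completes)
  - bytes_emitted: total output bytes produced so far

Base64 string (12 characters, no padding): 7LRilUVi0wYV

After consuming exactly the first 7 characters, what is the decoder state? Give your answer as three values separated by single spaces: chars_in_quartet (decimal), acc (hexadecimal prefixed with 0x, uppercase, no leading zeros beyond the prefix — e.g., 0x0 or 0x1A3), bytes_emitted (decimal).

Answer: 3 0x25515 3

Derivation:
After char 0 ('7'=59): chars_in_quartet=1 acc=0x3B bytes_emitted=0
After char 1 ('L'=11): chars_in_quartet=2 acc=0xECB bytes_emitted=0
After char 2 ('R'=17): chars_in_quartet=3 acc=0x3B2D1 bytes_emitted=0
After char 3 ('i'=34): chars_in_quartet=4 acc=0xECB462 -> emit EC B4 62, reset; bytes_emitted=3
After char 4 ('l'=37): chars_in_quartet=1 acc=0x25 bytes_emitted=3
After char 5 ('U'=20): chars_in_quartet=2 acc=0x954 bytes_emitted=3
After char 6 ('V'=21): chars_in_quartet=3 acc=0x25515 bytes_emitted=3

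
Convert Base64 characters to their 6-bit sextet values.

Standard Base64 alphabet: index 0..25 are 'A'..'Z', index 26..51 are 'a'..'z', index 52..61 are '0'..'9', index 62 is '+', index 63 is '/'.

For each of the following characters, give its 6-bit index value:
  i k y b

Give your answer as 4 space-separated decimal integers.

Answer: 34 36 50 27

Derivation:
'i': a..z range, 26 + ord('i') − ord('a') = 34
'k': a..z range, 26 + ord('k') − ord('a') = 36
'y': a..z range, 26 + ord('y') − ord('a') = 50
'b': a..z range, 26 + ord('b') − ord('a') = 27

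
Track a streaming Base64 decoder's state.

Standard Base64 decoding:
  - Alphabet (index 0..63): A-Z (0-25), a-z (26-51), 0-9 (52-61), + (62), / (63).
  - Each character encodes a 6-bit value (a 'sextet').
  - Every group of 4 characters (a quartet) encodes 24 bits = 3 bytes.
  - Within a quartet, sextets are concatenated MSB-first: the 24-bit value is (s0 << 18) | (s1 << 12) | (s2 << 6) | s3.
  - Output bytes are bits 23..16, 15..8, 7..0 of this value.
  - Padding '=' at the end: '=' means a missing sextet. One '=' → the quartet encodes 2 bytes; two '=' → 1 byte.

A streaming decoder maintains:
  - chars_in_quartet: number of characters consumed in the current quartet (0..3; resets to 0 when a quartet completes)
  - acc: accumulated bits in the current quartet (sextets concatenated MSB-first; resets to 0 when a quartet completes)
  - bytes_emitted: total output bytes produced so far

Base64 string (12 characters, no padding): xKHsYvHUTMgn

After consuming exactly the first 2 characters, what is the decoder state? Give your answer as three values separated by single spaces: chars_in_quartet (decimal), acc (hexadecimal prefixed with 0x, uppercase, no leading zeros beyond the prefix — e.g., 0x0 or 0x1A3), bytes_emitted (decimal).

Answer: 2 0xC4A 0

Derivation:
After char 0 ('x'=49): chars_in_quartet=1 acc=0x31 bytes_emitted=0
After char 1 ('K'=10): chars_in_quartet=2 acc=0xC4A bytes_emitted=0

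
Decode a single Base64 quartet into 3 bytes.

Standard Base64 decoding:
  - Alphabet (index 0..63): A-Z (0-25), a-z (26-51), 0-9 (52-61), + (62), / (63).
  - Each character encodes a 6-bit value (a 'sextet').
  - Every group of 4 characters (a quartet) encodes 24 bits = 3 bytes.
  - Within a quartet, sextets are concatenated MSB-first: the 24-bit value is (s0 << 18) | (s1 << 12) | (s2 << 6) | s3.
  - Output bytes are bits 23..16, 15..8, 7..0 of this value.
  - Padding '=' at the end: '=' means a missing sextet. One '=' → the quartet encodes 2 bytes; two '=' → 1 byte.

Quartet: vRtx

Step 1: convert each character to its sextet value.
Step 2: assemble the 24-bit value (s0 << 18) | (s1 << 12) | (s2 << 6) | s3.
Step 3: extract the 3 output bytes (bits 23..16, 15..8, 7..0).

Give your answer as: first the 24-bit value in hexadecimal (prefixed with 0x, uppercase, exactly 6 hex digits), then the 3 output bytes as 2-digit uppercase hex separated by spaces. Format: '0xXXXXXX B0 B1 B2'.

Sextets: v=47, R=17, t=45, x=49
24-bit: (47<<18) | (17<<12) | (45<<6) | 49
      = 0xBC0000 | 0x011000 | 0x000B40 | 0x000031
      = 0xBD1B71
Bytes: (v>>16)&0xFF=BD, (v>>8)&0xFF=1B, v&0xFF=71

Answer: 0xBD1B71 BD 1B 71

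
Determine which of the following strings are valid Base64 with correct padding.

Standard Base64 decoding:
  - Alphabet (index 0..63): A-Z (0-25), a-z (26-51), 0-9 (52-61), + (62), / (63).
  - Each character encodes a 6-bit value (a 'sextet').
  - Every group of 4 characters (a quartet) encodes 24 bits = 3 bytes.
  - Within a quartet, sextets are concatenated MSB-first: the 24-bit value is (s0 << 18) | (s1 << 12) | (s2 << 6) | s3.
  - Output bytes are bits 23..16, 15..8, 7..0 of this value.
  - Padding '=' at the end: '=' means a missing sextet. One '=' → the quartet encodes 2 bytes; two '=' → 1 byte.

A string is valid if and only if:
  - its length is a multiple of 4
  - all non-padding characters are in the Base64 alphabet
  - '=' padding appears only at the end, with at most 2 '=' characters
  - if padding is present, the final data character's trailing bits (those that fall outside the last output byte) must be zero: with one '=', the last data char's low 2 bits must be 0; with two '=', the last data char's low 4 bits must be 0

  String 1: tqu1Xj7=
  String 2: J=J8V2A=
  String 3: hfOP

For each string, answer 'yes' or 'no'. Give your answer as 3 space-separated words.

String 1: 'tqu1Xj7=' → invalid (bad trailing bits)
String 2: 'J=J8V2A=' → invalid (bad char(s): ['=']; '=' in middle)
String 3: 'hfOP' → valid

Answer: no no yes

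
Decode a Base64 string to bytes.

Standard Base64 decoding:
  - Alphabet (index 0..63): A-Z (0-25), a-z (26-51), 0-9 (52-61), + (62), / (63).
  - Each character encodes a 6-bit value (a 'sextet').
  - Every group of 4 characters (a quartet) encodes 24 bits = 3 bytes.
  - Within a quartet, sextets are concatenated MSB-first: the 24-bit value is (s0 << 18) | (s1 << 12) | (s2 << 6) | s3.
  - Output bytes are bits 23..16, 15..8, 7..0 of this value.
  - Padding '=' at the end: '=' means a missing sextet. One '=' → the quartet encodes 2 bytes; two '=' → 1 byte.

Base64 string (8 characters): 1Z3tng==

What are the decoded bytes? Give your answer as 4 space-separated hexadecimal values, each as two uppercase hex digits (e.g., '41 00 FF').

After char 0 ('1'=53): chars_in_quartet=1 acc=0x35 bytes_emitted=0
After char 1 ('Z'=25): chars_in_quartet=2 acc=0xD59 bytes_emitted=0
After char 2 ('3'=55): chars_in_quartet=3 acc=0x35677 bytes_emitted=0
After char 3 ('t'=45): chars_in_quartet=4 acc=0xD59DED -> emit D5 9D ED, reset; bytes_emitted=3
After char 4 ('n'=39): chars_in_quartet=1 acc=0x27 bytes_emitted=3
After char 5 ('g'=32): chars_in_quartet=2 acc=0x9E0 bytes_emitted=3
Padding '==': partial quartet acc=0x9E0 -> emit 9E; bytes_emitted=4

Answer: D5 9D ED 9E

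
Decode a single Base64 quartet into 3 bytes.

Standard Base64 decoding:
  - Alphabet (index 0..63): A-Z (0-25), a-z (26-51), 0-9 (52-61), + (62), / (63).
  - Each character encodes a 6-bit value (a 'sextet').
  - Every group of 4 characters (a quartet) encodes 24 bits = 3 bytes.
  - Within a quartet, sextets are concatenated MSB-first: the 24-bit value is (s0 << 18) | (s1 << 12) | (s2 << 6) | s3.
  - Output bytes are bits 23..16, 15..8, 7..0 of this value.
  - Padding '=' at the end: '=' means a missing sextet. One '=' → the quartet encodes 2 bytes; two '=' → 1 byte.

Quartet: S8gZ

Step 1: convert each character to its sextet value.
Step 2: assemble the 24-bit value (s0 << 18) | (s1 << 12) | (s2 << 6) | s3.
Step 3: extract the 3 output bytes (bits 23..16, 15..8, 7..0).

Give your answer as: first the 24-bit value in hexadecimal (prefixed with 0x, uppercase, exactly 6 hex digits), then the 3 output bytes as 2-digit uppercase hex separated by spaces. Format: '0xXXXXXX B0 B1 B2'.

Sextets: S=18, 8=60, g=32, Z=25
24-bit: (18<<18) | (60<<12) | (32<<6) | 25
      = 0x480000 | 0x03C000 | 0x000800 | 0x000019
      = 0x4BC819
Bytes: (v>>16)&0xFF=4B, (v>>8)&0xFF=C8, v&0xFF=19

Answer: 0x4BC819 4B C8 19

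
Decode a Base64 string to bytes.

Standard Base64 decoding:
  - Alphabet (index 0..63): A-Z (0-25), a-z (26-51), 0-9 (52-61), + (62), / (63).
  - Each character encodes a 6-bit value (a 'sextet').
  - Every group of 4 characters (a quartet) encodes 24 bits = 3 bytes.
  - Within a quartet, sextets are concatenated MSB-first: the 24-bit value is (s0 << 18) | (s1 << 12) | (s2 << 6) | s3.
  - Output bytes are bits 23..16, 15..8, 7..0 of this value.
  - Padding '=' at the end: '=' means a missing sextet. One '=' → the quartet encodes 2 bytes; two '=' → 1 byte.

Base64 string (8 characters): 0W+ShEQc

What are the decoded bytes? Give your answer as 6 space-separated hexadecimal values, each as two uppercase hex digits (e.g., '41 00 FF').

Answer: D1 6F 92 84 44 1C

Derivation:
After char 0 ('0'=52): chars_in_quartet=1 acc=0x34 bytes_emitted=0
After char 1 ('W'=22): chars_in_quartet=2 acc=0xD16 bytes_emitted=0
After char 2 ('+'=62): chars_in_quartet=3 acc=0x345BE bytes_emitted=0
After char 3 ('S'=18): chars_in_quartet=4 acc=0xD16F92 -> emit D1 6F 92, reset; bytes_emitted=3
After char 4 ('h'=33): chars_in_quartet=1 acc=0x21 bytes_emitted=3
After char 5 ('E'=4): chars_in_quartet=2 acc=0x844 bytes_emitted=3
After char 6 ('Q'=16): chars_in_quartet=3 acc=0x21110 bytes_emitted=3
After char 7 ('c'=28): chars_in_quartet=4 acc=0x84441C -> emit 84 44 1C, reset; bytes_emitted=6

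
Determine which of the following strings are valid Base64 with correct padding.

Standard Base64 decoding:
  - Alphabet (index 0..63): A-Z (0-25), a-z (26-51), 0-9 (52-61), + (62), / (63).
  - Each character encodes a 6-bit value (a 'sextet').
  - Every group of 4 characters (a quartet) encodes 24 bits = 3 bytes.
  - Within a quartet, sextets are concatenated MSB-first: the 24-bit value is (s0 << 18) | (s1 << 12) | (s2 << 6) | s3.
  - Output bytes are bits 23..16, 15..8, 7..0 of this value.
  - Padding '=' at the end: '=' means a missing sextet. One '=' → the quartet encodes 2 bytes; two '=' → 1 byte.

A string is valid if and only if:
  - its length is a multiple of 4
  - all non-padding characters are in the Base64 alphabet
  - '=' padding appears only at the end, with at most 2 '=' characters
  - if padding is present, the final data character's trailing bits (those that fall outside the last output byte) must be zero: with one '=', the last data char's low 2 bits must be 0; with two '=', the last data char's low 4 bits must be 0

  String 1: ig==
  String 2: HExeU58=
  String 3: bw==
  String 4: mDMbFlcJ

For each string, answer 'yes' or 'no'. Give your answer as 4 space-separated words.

String 1: 'ig==' → valid
String 2: 'HExeU58=' → valid
String 3: 'bw==' → valid
String 4: 'mDMbFlcJ' → valid

Answer: yes yes yes yes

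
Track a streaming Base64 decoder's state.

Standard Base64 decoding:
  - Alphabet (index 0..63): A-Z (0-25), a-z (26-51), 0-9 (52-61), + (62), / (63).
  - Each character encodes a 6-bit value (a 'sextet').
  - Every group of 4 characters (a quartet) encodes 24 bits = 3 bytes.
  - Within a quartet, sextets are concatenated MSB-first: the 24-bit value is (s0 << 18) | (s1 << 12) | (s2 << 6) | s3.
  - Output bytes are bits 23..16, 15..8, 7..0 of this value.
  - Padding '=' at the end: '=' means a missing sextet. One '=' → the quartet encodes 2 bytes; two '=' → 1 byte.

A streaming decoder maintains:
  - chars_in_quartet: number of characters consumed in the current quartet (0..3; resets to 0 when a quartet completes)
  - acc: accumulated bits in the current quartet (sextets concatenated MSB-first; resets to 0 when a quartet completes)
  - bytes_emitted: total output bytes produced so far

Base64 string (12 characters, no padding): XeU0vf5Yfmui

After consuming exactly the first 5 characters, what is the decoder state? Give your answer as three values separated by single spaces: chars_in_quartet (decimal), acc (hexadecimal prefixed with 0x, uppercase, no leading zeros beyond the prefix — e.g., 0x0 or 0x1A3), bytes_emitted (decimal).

Answer: 1 0x2F 3

Derivation:
After char 0 ('X'=23): chars_in_quartet=1 acc=0x17 bytes_emitted=0
After char 1 ('e'=30): chars_in_quartet=2 acc=0x5DE bytes_emitted=0
After char 2 ('U'=20): chars_in_quartet=3 acc=0x17794 bytes_emitted=0
After char 3 ('0'=52): chars_in_quartet=4 acc=0x5DE534 -> emit 5D E5 34, reset; bytes_emitted=3
After char 4 ('v'=47): chars_in_quartet=1 acc=0x2F bytes_emitted=3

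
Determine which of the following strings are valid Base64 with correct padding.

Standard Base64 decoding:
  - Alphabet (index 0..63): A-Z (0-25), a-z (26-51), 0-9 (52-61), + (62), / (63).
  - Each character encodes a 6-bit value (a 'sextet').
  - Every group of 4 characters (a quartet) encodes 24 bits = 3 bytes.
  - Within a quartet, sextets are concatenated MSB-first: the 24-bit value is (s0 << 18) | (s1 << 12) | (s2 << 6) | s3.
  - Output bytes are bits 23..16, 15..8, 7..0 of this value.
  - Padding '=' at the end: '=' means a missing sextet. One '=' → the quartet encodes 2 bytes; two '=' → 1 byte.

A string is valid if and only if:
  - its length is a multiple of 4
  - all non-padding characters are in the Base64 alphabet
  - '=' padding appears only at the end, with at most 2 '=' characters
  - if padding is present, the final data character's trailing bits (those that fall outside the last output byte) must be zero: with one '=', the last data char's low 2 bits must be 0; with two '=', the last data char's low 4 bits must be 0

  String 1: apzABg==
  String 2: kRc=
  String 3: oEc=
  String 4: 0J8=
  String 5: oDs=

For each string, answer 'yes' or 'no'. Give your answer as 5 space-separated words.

Answer: yes yes yes yes yes

Derivation:
String 1: 'apzABg==' → valid
String 2: 'kRc=' → valid
String 3: 'oEc=' → valid
String 4: '0J8=' → valid
String 5: 'oDs=' → valid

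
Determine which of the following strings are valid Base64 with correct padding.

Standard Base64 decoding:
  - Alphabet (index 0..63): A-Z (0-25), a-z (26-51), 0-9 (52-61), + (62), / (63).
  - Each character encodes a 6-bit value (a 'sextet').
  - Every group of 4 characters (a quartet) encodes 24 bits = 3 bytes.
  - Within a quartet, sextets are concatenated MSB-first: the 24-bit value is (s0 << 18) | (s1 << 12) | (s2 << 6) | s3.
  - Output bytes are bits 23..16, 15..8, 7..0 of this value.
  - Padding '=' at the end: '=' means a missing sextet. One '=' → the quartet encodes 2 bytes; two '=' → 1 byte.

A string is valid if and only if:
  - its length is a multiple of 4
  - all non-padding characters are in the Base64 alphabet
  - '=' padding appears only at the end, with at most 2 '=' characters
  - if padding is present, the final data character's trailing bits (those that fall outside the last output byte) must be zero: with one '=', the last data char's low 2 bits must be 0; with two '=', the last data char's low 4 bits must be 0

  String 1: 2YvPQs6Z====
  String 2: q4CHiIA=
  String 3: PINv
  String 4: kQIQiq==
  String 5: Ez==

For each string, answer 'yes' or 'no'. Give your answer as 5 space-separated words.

Answer: no yes yes no no

Derivation:
String 1: '2YvPQs6Z====' → invalid (4 pad chars (max 2))
String 2: 'q4CHiIA=' → valid
String 3: 'PINv' → valid
String 4: 'kQIQiq==' → invalid (bad trailing bits)
String 5: 'Ez==' → invalid (bad trailing bits)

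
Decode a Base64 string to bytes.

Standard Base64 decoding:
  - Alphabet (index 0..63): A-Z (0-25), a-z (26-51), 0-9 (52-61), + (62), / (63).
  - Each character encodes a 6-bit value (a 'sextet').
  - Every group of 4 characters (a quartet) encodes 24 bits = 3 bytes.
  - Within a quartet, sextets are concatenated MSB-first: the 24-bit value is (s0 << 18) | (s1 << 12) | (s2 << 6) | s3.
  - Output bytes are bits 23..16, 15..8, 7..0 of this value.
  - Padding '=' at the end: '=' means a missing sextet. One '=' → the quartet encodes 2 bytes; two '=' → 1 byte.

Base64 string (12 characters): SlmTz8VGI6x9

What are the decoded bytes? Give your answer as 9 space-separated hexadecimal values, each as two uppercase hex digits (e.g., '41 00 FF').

Answer: 4A 59 93 CF C5 46 23 AC 7D

Derivation:
After char 0 ('S'=18): chars_in_quartet=1 acc=0x12 bytes_emitted=0
After char 1 ('l'=37): chars_in_quartet=2 acc=0x4A5 bytes_emitted=0
After char 2 ('m'=38): chars_in_quartet=3 acc=0x12966 bytes_emitted=0
After char 3 ('T'=19): chars_in_quartet=4 acc=0x4A5993 -> emit 4A 59 93, reset; bytes_emitted=3
After char 4 ('z'=51): chars_in_quartet=1 acc=0x33 bytes_emitted=3
After char 5 ('8'=60): chars_in_quartet=2 acc=0xCFC bytes_emitted=3
After char 6 ('V'=21): chars_in_quartet=3 acc=0x33F15 bytes_emitted=3
After char 7 ('G'=6): chars_in_quartet=4 acc=0xCFC546 -> emit CF C5 46, reset; bytes_emitted=6
After char 8 ('I'=8): chars_in_quartet=1 acc=0x8 bytes_emitted=6
After char 9 ('6'=58): chars_in_quartet=2 acc=0x23A bytes_emitted=6
After char 10 ('x'=49): chars_in_quartet=3 acc=0x8EB1 bytes_emitted=6
After char 11 ('9'=61): chars_in_quartet=4 acc=0x23AC7D -> emit 23 AC 7D, reset; bytes_emitted=9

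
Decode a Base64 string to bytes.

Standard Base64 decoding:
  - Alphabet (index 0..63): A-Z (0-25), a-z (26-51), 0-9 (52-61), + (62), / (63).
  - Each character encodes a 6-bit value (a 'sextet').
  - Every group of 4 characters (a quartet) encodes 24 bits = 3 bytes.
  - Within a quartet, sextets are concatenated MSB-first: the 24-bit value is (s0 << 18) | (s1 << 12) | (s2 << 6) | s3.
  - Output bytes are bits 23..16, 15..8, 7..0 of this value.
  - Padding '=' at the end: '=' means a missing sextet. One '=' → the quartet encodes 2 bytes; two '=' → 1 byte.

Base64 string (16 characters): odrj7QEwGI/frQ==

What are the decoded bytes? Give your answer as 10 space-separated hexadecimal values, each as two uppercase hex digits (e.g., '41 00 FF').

After char 0 ('o'=40): chars_in_quartet=1 acc=0x28 bytes_emitted=0
After char 1 ('d'=29): chars_in_quartet=2 acc=0xA1D bytes_emitted=0
After char 2 ('r'=43): chars_in_quartet=3 acc=0x2876B bytes_emitted=0
After char 3 ('j'=35): chars_in_quartet=4 acc=0xA1DAE3 -> emit A1 DA E3, reset; bytes_emitted=3
After char 4 ('7'=59): chars_in_quartet=1 acc=0x3B bytes_emitted=3
After char 5 ('Q'=16): chars_in_quartet=2 acc=0xED0 bytes_emitted=3
After char 6 ('E'=4): chars_in_quartet=3 acc=0x3B404 bytes_emitted=3
After char 7 ('w'=48): chars_in_quartet=4 acc=0xED0130 -> emit ED 01 30, reset; bytes_emitted=6
After char 8 ('G'=6): chars_in_quartet=1 acc=0x6 bytes_emitted=6
After char 9 ('I'=8): chars_in_quartet=2 acc=0x188 bytes_emitted=6
After char 10 ('/'=63): chars_in_quartet=3 acc=0x623F bytes_emitted=6
After char 11 ('f'=31): chars_in_quartet=4 acc=0x188FDF -> emit 18 8F DF, reset; bytes_emitted=9
After char 12 ('r'=43): chars_in_quartet=1 acc=0x2B bytes_emitted=9
After char 13 ('Q'=16): chars_in_quartet=2 acc=0xAD0 bytes_emitted=9
Padding '==': partial quartet acc=0xAD0 -> emit AD; bytes_emitted=10

Answer: A1 DA E3 ED 01 30 18 8F DF AD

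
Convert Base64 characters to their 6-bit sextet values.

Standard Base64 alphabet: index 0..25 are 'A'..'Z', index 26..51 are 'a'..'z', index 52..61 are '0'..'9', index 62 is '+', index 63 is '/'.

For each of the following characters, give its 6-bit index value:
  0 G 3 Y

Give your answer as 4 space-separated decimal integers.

'0': 0..9 range, 52 + ord('0') − ord('0') = 52
'G': A..Z range, ord('G') − ord('A') = 6
'3': 0..9 range, 52 + ord('3') − ord('0') = 55
'Y': A..Z range, ord('Y') − ord('A') = 24

Answer: 52 6 55 24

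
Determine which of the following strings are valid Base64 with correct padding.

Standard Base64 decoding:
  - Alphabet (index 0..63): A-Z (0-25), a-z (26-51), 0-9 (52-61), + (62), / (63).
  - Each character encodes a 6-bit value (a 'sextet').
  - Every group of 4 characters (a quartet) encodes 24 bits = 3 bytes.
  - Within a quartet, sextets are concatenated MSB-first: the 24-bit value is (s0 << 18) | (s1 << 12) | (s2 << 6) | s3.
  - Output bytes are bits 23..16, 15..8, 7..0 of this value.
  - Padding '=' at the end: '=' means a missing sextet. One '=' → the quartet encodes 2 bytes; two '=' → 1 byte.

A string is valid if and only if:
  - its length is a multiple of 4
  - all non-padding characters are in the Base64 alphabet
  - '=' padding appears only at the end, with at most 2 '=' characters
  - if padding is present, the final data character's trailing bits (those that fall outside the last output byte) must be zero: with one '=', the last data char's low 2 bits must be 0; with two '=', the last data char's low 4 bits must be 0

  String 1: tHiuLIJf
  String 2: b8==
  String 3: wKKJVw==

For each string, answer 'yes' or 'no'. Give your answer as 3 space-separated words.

String 1: 'tHiuLIJf' → valid
String 2: 'b8==' → invalid (bad trailing bits)
String 3: 'wKKJVw==' → valid

Answer: yes no yes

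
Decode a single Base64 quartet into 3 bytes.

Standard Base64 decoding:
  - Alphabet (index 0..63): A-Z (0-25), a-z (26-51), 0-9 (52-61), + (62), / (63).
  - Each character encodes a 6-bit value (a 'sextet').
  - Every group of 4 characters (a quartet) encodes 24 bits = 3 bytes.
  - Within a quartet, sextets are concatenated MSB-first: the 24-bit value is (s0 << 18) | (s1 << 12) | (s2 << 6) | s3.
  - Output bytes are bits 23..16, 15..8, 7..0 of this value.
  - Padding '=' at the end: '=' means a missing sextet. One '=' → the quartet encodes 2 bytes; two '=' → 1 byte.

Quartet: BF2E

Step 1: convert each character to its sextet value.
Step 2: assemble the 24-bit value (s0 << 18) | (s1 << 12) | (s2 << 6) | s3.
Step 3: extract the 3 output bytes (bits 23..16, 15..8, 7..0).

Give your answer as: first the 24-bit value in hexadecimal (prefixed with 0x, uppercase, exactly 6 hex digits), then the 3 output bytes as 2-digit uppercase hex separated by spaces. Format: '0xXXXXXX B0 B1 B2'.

Sextets: B=1, F=5, 2=54, E=4
24-bit: (1<<18) | (5<<12) | (54<<6) | 4
      = 0x040000 | 0x005000 | 0x000D80 | 0x000004
      = 0x045D84
Bytes: (v>>16)&0xFF=04, (v>>8)&0xFF=5D, v&0xFF=84

Answer: 0x045D84 04 5D 84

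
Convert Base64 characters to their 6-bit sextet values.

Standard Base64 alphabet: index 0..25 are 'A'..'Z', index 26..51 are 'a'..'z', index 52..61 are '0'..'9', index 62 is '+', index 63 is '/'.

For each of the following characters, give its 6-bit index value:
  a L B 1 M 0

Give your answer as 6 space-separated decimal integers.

'a': a..z range, 26 + ord('a') − ord('a') = 26
'L': A..Z range, ord('L') − ord('A') = 11
'B': A..Z range, ord('B') − ord('A') = 1
'1': 0..9 range, 52 + ord('1') − ord('0') = 53
'M': A..Z range, ord('M') − ord('A') = 12
'0': 0..9 range, 52 + ord('0') − ord('0') = 52

Answer: 26 11 1 53 12 52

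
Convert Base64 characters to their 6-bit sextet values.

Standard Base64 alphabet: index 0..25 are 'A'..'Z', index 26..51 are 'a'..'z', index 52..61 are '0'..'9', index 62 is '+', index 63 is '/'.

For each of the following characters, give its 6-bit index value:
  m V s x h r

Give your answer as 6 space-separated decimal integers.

'm': a..z range, 26 + ord('m') − ord('a') = 38
'V': A..Z range, ord('V') − ord('A') = 21
's': a..z range, 26 + ord('s') − ord('a') = 44
'x': a..z range, 26 + ord('x') − ord('a') = 49
'h': a..z range, 26 + ord('h') − ord('a') = 33
'r': a..z range, 26 + ord('r') − ord('a') = 43

Answer: 38 21 44 49 33 43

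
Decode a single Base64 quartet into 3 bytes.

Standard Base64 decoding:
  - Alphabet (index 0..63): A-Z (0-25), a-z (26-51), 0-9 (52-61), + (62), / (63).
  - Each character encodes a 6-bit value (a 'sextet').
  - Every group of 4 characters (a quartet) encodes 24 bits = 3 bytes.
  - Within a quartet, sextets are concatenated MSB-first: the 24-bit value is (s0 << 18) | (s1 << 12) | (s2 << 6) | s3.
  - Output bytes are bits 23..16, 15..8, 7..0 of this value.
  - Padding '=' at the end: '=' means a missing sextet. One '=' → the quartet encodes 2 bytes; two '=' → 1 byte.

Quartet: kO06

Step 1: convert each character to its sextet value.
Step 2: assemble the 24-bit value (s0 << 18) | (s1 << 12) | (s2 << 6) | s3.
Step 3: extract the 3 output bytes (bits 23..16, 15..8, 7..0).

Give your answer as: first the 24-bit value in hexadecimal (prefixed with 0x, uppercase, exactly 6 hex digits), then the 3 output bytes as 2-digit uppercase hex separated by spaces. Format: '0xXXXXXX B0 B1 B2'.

Answer: 0x90ED3A 90 ED 3A

Derivation:
Sextets: k=36, O=14, 0=52, 6=58
24-bit: (36<<18) | (14<<12) | (52<<6) | 58
      = 0x900000 | 0x00E000 | 0x000D00 | 0x00003A
      = 0x90ED3A
Bytes: (v>>16)&0xFF=90, (v>>8)&0xFF=ED, v&0xFF=3A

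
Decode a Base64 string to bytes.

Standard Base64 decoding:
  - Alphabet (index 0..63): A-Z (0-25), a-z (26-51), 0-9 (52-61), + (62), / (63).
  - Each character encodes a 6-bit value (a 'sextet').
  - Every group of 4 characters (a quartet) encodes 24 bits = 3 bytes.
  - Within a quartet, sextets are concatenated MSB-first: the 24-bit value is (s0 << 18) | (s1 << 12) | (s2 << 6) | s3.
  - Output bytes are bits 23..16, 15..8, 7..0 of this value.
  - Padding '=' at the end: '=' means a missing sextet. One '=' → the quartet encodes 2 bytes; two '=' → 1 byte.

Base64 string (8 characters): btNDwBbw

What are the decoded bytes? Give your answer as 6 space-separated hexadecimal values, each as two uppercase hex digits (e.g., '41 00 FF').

Answer: 6E D3 43 C0 16 F0

Derivation:
After char 0 ('b'=27): chars_in_quartet=1 acc=0x1B bytes_emitted=0
After char 1 ('t'=45): chars_in_quartet=2 acc=0x6ED bytes_emitted=0
After char 2 ('N'=13): chars_in_quartet=3 acc=0x1BB4D bytes_emitted=0
After char 3 ('D'=3): chars_in_quartet=4 acc=0x6ED343 -> emit 6E D3 43, reset; bytes_emitted=3
After char 4 ('w'=48): chars_in_quartet=1 acc=0x30 bytes_emitted=3
After char 5 ('B'=1): chars_in_quartet=2 acc=0xC01 bytes_emitted=3
After char 6 ('b'=27): chars_in_quartet=3 acc=0x3005B bytes_emitted=3
After char 7 ('w'=48): chars_in_quartet=4 acc=0xC016F0 -> emit C0 16 F0, reset; bytes_emitted=6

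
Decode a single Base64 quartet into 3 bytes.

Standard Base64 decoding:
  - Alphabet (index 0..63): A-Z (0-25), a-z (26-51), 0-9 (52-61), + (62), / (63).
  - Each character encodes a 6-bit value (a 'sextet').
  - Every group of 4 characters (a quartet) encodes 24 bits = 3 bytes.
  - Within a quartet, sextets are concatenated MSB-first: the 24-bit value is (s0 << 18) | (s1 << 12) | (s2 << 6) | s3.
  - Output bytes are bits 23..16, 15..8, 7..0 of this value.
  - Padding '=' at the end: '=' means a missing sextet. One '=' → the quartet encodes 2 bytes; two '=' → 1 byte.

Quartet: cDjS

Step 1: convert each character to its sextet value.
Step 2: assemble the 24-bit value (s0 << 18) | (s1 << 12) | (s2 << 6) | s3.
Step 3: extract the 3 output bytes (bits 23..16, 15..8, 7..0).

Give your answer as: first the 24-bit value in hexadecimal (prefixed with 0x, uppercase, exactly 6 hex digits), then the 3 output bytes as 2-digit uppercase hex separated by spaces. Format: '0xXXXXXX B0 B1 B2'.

Sextets: c=28, D=3, j=35, S=18
24-bit: (28<<18) | (3<<12) | (35<<6) | 18
      = 0x700000 | 0x003000 | 0x0008C0 | 0x000012
      = 0x7038D2
Bytes: (v>>16)&0xFF=70, (v>>8)&0xFF=38, v&0xFF=D2

Answer: 0x7038D2 70 38 D2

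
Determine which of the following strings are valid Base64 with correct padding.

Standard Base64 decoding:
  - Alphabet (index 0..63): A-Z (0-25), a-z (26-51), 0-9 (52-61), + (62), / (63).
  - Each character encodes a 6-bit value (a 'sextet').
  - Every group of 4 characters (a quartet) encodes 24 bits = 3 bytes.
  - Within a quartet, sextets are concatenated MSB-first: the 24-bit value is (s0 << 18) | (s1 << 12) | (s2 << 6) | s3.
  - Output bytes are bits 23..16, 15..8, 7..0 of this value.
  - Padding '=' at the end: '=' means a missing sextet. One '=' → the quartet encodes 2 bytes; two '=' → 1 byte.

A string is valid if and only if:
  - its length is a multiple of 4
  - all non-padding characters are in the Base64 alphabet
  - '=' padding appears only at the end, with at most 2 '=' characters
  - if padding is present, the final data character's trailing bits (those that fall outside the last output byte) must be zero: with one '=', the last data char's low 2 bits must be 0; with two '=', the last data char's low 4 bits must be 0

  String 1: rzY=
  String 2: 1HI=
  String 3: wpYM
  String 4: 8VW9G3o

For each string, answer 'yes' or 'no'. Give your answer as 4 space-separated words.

Answer: yes yes yes no

Derivation:
String 1: 'rzY=' → valid
String 2: '1HI=' → valid
String 3: 'wpYM' → valid
String 4: '8VW9G3o' → invalid (len=7 not mult of 4)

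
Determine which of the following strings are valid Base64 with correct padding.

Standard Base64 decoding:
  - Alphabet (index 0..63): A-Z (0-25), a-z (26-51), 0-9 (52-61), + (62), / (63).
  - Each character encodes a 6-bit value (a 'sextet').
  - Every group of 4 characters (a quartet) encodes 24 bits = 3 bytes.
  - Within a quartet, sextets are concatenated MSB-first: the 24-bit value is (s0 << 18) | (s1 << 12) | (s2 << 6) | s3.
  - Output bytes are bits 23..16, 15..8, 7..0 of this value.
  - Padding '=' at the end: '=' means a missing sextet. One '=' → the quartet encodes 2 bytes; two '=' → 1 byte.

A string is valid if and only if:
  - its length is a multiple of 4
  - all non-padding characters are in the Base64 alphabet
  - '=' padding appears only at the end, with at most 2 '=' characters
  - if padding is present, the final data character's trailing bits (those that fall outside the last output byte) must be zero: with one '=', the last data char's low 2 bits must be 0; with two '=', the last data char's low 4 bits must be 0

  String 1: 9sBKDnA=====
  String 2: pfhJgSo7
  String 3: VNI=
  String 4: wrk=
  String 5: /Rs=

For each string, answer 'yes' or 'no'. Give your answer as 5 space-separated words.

Answer: no yes yes yes yes

Derivation:
String 1: '9sBKDnA=====' → invalid (5 pad chars (max 2))
String 2: 'pfhJgSo7' → valid
String 3: 'VNI=' → valid
String 4: 'wrk=' → valid
String 5: '/Rs=' → valid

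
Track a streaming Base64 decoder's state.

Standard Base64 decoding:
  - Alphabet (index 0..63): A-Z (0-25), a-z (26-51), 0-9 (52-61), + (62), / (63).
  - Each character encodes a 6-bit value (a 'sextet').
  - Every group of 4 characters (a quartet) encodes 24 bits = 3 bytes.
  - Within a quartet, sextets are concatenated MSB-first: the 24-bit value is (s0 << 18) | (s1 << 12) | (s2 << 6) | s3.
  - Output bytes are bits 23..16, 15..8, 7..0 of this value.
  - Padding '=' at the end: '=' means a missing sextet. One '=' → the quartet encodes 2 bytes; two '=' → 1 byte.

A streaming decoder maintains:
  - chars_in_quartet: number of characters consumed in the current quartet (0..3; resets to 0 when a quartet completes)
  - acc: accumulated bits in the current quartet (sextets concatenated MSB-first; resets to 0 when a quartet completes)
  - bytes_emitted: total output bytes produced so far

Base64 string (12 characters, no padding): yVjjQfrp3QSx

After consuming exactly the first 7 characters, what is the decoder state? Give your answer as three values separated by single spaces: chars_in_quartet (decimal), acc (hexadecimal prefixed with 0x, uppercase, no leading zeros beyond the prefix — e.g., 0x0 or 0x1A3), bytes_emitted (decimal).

After char 0 ('y'=50): chars_in_quartet=1 acc=0x32 bytes_emitted=0
After char 1 ('V'=21): chars_in_quartet=2 acc=0xC95 bytes_emitted=0
After char 2 ('j'=35): chars_in_quartet=3 acc=0x32563 bytes_emitted=0
After char 3 ('j'=35): chars_in_quartet=4 acc=0xC958E3 -> emit C9 58 E3, reset; bytes_emitted=3
After char 4 ('Q'=16): chars_in_quartet=1 acc=0x10 bytes_emitted=3
After char 5 ('f'=31): chars_in_quartet=2 acc=0x41F bytes_emitted=3
After char 6 ('r'=43): chars_in_quartet=3 acc=0x107EB bytes_emitted=3

Answer: 3 0x107EB 3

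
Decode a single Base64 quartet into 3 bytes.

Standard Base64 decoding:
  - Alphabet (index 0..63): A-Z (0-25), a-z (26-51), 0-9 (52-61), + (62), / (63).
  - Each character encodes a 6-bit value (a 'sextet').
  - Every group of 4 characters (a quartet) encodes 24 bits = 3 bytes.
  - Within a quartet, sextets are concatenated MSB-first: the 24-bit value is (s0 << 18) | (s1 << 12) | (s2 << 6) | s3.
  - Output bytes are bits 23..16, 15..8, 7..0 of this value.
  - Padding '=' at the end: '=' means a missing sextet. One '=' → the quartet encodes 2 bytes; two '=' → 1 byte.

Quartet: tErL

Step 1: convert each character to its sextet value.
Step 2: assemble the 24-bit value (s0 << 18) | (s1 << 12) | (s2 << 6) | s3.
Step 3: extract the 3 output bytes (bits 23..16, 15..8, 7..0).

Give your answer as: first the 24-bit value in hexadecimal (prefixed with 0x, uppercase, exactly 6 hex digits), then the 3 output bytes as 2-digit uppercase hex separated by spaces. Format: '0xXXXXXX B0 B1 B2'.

Answer: 0xB44ACB B4 4A CB

Derivation:
Sextets: t=45, E=4, r=43, L=11
24-bit: (45<<18) | (4<<12) | (43<<6) | 11
      = 0xB40000 | 0x004000 | 0x000AC0 | 0x00000B
      = 0xB44ACB
Bytes: (v>>16)&0xFF=B4, (v>>8)&0xFF=4A, v&0xFF=CB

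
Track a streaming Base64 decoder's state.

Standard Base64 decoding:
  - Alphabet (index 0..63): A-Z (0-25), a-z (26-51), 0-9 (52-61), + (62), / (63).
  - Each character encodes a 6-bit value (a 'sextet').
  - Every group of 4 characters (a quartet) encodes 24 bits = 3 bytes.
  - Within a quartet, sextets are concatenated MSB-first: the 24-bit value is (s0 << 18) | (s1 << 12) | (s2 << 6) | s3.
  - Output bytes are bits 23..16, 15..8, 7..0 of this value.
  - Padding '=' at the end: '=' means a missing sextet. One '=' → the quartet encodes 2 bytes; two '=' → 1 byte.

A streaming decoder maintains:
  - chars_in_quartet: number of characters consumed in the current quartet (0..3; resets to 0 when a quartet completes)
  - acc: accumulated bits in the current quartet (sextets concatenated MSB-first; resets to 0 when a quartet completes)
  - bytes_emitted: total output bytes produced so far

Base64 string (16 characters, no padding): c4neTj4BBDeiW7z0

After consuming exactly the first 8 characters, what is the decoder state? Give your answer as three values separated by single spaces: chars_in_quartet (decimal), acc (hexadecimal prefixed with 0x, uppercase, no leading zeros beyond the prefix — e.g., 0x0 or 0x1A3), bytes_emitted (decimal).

After char 0 ('c'=28): chars_in_quartet=1 acc=0x1C bytes_emitted=0
After char 1 ('4'=56): chars_in_quartet=2 acc=0x738 bytes_emitted=0
After char 2 ('n'=39): chars_in_quartet=3 acc=0x1CE27 bytes_emitted=0
After char 3 ('e'=30): chars_in_quartet=4 acc=0x7389DE -> emit 73 89 DE, reset; bytes_emitted=3
After char 4 ('T'=19): chars_in_quartet=1 acc=0x13 bytes_emitted=3
After char 5 ('j'=35): chars_in_quartet=2 acc=0x4E3 bytes_emitted=3
After char 6 ('4'=56): chars_in_quartet=3 acc=0x138F8 bytes_emitted=3
After char 7 ('B'=1): chars_in_quartet=4 acc=0x4E3E01 -> emit 4E 3E 01, reset; bytes_emitted=6

Answer: 0 0x0 6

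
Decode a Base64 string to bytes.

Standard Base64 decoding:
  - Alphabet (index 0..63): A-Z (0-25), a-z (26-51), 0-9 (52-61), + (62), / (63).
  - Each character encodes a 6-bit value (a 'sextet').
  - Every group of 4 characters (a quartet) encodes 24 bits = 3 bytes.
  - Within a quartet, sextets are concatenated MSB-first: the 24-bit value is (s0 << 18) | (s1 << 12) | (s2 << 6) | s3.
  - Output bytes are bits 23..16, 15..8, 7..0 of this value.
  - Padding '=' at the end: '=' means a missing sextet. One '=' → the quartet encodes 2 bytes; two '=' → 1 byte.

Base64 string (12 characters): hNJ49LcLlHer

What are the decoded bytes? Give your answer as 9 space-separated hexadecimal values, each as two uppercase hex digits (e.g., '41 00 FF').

After char 0 ('h'=33): chars_in_quartet=1 acc=0x21 bytes_emitted=0
After char 1 ('N'=13): chars_in_quartet=2 acc=0x84D bytes_emitted=0
After char 2 ('J'=9): chars_in_quartet=3 acc=0x21349 bytes_emitted=0
After char 3 ('4'=56): chars_in_quartet=4 acc=0x84D278 -> emit 84 D2 78, reset; bytes_emitted=3
After char 4 ('9'=61): chars_in_quartet=1 acc=0x3D bytes_emitted=3
After char 5 ('L'=11): chars_in_quartet=2 acc=0xF4B bytes_emitted=3
After char 6 ('c'=28): chars_in_quartet=3 acc=0x3D2DC bytes_emitted=3
After char 7 ('L'=11): chars_in_quartet=4 acc=0xF4B70B -> emit F4 B7 0B, reset; bytes_emitted=6
After char 8 ('l'=37): chars_in_quartet=1 acc=0x25 bytes_emitted=6
After char 9 ('H'=7): chars_in_quartet=2 acc=0x947 bytes_emitted=6
After char 10 ('e'=30): chars_in_quartet=3 acc=0x251DE bytes_emitted=6
After char 11 ('r'=43): chars_in_quartet=4 acc=0x9477AB -> emit 94 77 AB, reset; bytes_emitted=9

Answer: 84 D2 78 F4 B7 0B 94 77 AB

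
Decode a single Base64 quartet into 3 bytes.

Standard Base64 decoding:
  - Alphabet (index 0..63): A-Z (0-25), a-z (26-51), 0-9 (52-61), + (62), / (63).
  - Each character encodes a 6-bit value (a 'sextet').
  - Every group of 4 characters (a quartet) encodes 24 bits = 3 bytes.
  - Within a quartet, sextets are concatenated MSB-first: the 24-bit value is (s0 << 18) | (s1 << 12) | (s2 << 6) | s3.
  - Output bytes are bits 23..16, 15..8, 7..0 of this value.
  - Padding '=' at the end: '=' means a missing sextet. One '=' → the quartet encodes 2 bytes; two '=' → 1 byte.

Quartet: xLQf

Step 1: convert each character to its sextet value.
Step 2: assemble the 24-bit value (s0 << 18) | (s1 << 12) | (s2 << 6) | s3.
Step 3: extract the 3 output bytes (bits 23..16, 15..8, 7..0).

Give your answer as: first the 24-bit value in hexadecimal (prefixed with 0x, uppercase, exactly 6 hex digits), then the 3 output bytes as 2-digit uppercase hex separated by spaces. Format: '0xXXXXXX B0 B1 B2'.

Sextets: x=49, L=11, Q=16, f=31
24-bit: (49<<18) | (11<<12) | (16<<6) | 31
      = 0xC40000 | 0x00B000 | 0x000400 | 0x00001F
      = 0xC4B41F
Bytes: (v>>16)&0xFF=C4, (v>>8)&0xFF=B4, v&0xFF=1F

Answer: 0xC4B41F C4 B4 1F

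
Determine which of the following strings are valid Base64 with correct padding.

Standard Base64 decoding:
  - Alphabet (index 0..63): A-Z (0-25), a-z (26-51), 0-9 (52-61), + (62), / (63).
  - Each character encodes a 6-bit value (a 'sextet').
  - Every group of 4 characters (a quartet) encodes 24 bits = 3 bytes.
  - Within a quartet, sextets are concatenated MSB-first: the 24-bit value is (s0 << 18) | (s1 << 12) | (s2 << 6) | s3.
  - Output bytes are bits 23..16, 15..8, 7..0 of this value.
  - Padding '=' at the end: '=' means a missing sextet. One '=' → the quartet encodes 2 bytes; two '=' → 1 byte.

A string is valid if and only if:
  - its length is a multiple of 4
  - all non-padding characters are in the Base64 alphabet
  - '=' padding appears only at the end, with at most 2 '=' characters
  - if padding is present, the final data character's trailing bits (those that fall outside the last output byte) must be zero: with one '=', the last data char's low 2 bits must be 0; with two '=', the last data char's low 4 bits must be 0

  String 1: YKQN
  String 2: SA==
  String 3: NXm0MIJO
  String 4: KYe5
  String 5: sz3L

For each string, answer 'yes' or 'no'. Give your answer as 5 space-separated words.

String 1: 'YKQN' → valid
String 2: 'SA==' → valid
String 3: 'NXm0MIJO' → valid
String 4: 'KYe5' → valid
String 5: 'sz3L' → valid

Answer: yes yes yes yes yes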